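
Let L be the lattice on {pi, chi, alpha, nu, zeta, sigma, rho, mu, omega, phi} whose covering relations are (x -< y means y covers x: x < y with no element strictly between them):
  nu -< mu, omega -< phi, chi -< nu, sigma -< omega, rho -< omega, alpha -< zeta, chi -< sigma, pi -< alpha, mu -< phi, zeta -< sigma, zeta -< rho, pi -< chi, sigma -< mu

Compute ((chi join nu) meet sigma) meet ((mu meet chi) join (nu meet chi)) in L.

chi

chi ∨ nu = nu
nu ∧ sigma = chi
mu ∧ chi = chi
nu ∧ chi = chi
chi ∨ chi = chi
chi ∧ chi = chi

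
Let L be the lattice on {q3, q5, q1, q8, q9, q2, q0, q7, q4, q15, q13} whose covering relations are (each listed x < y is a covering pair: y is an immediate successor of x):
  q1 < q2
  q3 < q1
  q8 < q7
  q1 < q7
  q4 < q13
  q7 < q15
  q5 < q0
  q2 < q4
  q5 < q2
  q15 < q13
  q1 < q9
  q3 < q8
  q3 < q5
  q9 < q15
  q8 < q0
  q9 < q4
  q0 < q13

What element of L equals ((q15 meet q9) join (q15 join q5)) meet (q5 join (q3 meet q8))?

q5

q15 ∧ q9 = q9
q15 ∨ q5 = q13
q9 ∨ q13 = q13
q3 ∧ q8 = q3
q5 ∨ q3 = q5
q13 ∧ q5 = q5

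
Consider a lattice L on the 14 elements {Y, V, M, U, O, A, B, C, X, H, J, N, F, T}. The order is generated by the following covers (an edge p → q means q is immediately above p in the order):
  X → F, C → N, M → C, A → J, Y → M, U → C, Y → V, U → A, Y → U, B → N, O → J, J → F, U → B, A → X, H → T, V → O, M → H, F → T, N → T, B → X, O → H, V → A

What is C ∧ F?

Common lower bounds of {C, F}: U, Y.
The greatest among these is U.

U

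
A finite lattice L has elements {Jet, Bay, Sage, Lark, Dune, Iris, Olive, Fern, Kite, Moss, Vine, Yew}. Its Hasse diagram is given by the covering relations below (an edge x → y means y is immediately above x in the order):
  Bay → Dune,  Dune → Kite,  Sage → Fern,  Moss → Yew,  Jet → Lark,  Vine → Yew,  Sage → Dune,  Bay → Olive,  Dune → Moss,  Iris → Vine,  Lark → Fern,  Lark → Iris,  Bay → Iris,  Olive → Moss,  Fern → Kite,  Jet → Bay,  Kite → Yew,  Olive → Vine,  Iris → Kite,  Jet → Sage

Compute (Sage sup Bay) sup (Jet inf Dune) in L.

Dune

Sage ∨ Bay = Dune
Jet ∧ Dune = Jet
Dune ∨ Jet = Dune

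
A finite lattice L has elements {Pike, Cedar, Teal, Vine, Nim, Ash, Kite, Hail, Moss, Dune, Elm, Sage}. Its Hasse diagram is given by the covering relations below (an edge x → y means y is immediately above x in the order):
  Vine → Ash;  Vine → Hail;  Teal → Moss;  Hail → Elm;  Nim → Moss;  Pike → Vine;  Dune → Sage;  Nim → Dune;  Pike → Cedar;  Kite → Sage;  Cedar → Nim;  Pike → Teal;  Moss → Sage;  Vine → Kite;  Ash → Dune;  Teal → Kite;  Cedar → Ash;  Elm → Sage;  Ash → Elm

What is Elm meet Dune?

Ash

Common lower bounds of {Elm, Dune}: Ash, Cedar, Pike, Vine.
The greatest among these is Ash.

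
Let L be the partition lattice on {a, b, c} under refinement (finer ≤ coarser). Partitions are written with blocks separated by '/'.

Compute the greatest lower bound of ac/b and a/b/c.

a/b/c

The meet (common refinement) of ac/b and a/b/c intersects blocks pairwise, giving a/b/c.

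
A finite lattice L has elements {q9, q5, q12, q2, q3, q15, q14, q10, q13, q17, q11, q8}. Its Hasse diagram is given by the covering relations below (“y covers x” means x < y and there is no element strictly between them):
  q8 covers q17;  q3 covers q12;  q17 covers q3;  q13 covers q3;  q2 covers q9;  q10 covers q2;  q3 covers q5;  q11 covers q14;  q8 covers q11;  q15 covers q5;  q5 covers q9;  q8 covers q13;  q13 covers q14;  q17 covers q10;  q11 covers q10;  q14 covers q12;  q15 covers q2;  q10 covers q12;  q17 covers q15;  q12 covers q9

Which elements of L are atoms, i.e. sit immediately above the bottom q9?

q12, q2, q5

The atoms are exactly the elements that cover q9: q12, q2, q5.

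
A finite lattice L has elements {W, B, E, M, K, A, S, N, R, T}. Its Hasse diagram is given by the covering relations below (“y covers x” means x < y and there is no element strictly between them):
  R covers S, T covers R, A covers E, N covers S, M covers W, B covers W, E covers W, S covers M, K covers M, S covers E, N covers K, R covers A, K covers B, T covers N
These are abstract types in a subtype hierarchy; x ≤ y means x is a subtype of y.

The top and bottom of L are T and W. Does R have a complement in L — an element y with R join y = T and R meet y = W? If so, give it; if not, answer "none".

B

Need y with R ∨ y = T and R ∧ y = W.
Checking each element gives: B.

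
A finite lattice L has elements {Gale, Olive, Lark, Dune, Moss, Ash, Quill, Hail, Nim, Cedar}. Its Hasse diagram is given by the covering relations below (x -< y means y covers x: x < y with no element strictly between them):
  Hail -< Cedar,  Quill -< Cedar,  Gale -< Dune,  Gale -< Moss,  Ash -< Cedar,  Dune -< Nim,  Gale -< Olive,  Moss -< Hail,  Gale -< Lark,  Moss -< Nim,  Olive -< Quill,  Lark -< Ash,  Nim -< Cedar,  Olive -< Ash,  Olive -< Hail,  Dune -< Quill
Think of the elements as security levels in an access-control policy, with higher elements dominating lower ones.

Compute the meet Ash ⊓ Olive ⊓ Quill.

Olive

Common lower bounds of {Ash, Olive, Quill}: Gale, Olive.
The greatest among these is Olive.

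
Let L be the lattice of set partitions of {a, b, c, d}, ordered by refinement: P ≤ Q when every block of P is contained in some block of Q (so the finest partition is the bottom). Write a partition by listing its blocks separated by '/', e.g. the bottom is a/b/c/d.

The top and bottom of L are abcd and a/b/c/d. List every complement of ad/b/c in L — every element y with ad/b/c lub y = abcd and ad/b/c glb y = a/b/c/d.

Need y with ad/b/c ∨ y = abcd and ad/b/c ∧ y = a/b/c/d.
Checking each element gives: a/bcd, ab/cd, abc/d, ac/bd.

a/bcd, ab/cd, abc/d, ac/bd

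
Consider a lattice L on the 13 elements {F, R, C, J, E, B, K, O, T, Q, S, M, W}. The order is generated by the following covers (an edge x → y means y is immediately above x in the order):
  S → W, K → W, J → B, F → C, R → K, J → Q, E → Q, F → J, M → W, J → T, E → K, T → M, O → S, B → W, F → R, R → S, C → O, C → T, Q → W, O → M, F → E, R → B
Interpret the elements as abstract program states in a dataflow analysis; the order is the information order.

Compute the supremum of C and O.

Common upper bounds of {C, O}: M, O, S, W.
The least among these is O.

O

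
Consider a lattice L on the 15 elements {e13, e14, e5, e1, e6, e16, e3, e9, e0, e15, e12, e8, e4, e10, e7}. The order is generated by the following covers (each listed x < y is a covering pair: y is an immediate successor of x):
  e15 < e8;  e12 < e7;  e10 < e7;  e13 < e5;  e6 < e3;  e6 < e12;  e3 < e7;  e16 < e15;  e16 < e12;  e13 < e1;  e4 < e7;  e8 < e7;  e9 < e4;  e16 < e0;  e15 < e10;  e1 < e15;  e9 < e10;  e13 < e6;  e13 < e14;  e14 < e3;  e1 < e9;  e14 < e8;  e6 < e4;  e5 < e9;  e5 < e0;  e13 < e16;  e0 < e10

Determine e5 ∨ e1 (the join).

e9

Common upper bounds of {e5, e1}: e10, e4, e7, e9.
The least among these is e9.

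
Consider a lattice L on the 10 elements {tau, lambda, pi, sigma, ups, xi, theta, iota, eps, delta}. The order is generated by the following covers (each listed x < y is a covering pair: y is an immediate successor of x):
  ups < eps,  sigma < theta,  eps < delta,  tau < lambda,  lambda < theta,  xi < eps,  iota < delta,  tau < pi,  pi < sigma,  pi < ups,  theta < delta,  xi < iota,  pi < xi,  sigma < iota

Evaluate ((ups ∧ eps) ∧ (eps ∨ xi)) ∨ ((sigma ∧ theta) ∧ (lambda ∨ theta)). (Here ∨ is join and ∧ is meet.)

delta

ups ∧ eps = ups
eps ∨ xi = eps
ups ∧ eps = ups
sigma ∧ theta = sigma
lambda ∨ theta = theta
sigma ∧ theta = sigma
ups ∨ sigma = delta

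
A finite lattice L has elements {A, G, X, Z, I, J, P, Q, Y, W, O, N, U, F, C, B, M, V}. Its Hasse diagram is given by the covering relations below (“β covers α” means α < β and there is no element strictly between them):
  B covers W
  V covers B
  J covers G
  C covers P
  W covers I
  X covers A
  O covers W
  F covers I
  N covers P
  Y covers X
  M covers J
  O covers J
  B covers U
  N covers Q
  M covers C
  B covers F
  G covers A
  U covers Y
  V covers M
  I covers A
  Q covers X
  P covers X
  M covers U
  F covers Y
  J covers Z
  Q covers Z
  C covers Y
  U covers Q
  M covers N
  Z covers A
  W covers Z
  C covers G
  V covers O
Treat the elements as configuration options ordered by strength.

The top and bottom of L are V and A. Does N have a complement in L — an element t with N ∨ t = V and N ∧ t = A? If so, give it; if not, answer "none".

I

Need t with N ∨ t = V and N ∧ t = A.
Checking each element gives: I.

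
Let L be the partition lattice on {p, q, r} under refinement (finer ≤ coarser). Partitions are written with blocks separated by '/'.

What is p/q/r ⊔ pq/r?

pq/r

The join of p/q/r and pq/r merges any blocks that overlap across the partitions, giving pq/r.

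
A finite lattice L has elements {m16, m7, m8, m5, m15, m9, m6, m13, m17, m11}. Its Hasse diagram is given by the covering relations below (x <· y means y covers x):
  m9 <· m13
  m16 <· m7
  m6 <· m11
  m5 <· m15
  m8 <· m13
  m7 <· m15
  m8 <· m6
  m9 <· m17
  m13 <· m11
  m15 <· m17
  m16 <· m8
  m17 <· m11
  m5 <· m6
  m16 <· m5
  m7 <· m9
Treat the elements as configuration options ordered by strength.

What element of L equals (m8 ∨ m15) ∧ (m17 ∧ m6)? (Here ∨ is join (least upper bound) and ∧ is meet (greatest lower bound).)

m8 ∨ m15 = m11
m17 ∧ m6 = m5
m11 ∧ m5 = m5

m5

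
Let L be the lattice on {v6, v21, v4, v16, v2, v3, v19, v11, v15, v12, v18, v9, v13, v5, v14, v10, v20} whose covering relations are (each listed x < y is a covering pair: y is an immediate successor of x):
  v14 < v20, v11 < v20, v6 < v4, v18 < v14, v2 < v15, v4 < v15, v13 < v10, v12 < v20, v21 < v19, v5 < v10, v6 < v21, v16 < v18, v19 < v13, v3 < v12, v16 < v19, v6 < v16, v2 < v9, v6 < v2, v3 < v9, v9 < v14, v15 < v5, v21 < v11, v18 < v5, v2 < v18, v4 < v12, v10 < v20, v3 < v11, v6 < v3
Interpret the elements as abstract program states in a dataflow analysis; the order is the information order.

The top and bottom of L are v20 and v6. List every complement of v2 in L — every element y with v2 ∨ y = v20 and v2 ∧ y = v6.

Need y with v2 ∨ y = v20 and v2 ∧ y = v6.
Checking each element gives: v11, v12.

v11, v12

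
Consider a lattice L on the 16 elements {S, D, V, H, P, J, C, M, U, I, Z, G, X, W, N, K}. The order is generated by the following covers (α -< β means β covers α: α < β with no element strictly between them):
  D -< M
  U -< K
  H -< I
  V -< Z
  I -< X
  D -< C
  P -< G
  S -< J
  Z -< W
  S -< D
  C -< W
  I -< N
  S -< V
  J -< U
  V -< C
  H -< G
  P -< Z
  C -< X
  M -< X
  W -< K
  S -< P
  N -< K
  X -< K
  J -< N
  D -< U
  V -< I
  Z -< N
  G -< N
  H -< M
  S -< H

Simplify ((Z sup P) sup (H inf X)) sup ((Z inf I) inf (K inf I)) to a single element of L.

N

Z ∨ P = Z
H ∧ X = H
Z ∨ H = N
Z ∧ I = V
K ∧ I = I
V ∧ I = V
N ∨ V = N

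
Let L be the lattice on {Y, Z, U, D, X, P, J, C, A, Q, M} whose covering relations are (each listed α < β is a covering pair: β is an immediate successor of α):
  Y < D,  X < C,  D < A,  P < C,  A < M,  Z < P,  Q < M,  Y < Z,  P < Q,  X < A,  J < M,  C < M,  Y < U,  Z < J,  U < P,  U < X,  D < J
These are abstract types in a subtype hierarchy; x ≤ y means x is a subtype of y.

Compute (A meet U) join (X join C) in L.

A ∧ U = U
X ∨ C = C
U ∨ C = C

C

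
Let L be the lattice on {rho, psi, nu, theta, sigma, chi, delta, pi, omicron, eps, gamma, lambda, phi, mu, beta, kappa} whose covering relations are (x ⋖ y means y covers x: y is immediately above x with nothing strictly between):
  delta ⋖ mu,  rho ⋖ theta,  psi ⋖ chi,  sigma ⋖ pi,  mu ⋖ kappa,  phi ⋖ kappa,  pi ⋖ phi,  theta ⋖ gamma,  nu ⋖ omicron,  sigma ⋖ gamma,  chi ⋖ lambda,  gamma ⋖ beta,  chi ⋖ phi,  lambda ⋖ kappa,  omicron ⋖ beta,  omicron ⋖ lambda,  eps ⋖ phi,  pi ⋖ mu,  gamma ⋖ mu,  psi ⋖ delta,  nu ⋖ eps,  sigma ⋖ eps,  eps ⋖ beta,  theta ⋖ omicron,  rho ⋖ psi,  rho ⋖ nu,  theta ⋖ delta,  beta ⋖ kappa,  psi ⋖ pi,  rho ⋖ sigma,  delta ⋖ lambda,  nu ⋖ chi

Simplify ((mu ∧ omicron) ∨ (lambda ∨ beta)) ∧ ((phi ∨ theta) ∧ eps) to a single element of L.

mu ∧ omicron = theta
lambda ∨ beta = kappa
theta ∨ kappa = kappa
phi ∨ theta = kappa
kappa ∧ eps = eps
kappa ∧ eps = eps

eps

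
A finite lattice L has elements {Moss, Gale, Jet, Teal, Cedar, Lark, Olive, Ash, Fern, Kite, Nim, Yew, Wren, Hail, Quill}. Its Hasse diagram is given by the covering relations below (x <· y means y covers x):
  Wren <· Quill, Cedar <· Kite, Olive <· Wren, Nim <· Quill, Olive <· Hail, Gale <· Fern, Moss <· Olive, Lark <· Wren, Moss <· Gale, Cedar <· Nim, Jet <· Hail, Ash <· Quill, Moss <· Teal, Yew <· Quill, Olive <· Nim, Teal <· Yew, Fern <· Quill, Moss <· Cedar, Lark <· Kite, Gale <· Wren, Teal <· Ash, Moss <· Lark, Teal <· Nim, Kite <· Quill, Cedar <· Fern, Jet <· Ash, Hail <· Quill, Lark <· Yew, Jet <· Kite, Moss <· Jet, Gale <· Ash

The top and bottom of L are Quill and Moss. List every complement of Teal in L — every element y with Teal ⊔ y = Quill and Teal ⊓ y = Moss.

Need y with Teal ∨ y = Quill and Teal ∧ y = Moss.
Checking each element gives: Fern, Hail, Kite, Wren.

Fern, Hail, Kite, Wren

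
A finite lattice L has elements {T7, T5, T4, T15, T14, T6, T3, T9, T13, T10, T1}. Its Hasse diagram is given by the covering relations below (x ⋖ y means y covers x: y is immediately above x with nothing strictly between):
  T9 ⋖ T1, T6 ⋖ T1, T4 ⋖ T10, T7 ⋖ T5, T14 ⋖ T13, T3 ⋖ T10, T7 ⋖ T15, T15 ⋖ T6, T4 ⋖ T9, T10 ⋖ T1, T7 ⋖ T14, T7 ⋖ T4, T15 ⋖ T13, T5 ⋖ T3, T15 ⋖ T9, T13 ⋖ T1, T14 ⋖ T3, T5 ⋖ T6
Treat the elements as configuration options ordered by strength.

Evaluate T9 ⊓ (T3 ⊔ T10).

T4

T3 ∨ T10 = T10
T9 ∧ T10 = T4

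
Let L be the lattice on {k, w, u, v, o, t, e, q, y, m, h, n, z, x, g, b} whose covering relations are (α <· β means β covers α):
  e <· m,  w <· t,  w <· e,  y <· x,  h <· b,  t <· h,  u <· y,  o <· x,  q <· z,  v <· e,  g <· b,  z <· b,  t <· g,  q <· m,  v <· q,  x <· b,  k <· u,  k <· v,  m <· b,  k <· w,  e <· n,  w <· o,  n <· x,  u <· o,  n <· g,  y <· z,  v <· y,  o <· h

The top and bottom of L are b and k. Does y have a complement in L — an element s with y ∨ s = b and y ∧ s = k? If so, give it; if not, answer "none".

Need s with y ∨ s = b and y ∧ s = k.
Checking each element gives: t.

t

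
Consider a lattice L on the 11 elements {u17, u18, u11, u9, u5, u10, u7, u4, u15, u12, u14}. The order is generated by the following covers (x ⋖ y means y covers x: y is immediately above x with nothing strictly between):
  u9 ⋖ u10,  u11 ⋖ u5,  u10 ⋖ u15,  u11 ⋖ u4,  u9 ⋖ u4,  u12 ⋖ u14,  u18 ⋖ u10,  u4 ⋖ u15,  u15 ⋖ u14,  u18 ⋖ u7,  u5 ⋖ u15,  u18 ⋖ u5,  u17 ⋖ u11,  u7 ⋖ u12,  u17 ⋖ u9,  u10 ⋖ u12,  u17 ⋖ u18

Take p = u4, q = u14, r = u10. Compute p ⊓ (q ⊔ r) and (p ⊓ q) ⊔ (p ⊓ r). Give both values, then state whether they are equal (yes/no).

q ⊔ r = u14, so p ⊓ (q ⊔ r) = u4 ⊓ u14 = u4.
p ⊓ q = u4 and p ⊓ r = u9, so (p ⊓ q) ⊔ (p ⊓ r) = u4 ⊔ u9 = u4.
Equal: yes.

u4; u4; yes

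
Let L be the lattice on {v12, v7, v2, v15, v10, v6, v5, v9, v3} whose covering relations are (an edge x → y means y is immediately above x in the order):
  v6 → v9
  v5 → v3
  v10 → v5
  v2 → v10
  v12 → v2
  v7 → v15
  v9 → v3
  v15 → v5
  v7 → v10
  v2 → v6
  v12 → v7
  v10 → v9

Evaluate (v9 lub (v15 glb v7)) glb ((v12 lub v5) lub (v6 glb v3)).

v15 ∧ v7 = v7
v9 ∨ v7 = v9
v12 ∨ v5 = v5
v6 ∧ v3 = v6
v5 ∨ v6 = v3
v9 ∧ v3 = v9

v9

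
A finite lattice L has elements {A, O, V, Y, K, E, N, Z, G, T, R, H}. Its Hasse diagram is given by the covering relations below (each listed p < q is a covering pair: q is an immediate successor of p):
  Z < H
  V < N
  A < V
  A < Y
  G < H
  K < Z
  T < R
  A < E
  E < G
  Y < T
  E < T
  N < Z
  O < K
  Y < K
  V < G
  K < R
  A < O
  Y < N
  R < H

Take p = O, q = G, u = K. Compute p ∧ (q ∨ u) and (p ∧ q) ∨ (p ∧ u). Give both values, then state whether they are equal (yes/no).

q ∨ u = H, so p ∧ (q ∨ u) = O ∧ H = O.
p ∧ q = A and p ∧ u = O, so (p ∧ q) ∨ (p ∧ u) = A ∨ O = O.
Equal: yes.

O; O; yes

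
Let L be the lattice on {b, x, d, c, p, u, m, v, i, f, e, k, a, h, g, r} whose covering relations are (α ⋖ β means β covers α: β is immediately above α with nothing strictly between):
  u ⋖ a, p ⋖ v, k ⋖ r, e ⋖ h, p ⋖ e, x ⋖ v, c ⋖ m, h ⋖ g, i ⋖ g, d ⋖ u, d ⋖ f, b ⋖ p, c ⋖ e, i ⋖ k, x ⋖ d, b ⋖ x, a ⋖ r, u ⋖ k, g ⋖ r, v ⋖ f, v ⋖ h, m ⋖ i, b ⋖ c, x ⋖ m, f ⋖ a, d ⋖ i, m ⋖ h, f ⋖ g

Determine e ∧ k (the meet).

c

Common lower bounds of {e, k}: b, c.
The greatest among these is c.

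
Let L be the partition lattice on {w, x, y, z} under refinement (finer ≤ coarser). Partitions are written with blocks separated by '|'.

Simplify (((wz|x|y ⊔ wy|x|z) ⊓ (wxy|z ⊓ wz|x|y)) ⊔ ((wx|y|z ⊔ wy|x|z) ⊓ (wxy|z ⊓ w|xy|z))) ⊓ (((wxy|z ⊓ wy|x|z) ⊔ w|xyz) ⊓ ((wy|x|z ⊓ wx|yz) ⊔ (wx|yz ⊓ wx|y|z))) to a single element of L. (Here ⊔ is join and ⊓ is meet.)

w|x|y|z

wz|x|y ∨ wy|x|z = wyz|x
wxy|z ∧ wz|x|y = w|x|y|z
wyz|x ∧ w|x|y|z = w|x|y|z
wx|y|z ∨ wy|x|z = wxy|z
wxy|z ∧ w|xy|z = w|xy|z
wxy|z ∧ w|xy|z = w|xy|z
w|x|y|z ∨ w|xy|z = w|xy|z
wxy|z ∧ wy|x|z = wy|x|z
wy|x|z ∨ w|xyz = wxyz
wy|x|z ∧ wx|yz = w|x|y|z
wx|yz ∧ wx|y|z = wx|y|z
w|x|y|z ∨ wx|y|z = wx|y|z
wxyz ∧ wx|y|z = wx|y|z
w|xy|z ∧ wx|y|z = w|x|y|z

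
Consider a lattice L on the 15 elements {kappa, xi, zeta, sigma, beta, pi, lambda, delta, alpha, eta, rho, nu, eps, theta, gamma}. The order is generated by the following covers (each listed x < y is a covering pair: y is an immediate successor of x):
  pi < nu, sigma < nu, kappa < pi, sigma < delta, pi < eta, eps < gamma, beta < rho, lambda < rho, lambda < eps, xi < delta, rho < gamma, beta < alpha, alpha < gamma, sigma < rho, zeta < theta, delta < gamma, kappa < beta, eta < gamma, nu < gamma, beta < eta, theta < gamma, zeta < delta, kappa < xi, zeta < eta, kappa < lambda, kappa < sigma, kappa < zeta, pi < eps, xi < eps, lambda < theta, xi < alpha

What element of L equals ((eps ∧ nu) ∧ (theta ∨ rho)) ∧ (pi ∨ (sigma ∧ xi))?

eps ∧ nu = pi
theta ∨ rho = gamma
pi ∧ gamma = pi
sigma ∧ xi = kappa
pi ∨ kappa = pi
pi ∧ pi = pi

pi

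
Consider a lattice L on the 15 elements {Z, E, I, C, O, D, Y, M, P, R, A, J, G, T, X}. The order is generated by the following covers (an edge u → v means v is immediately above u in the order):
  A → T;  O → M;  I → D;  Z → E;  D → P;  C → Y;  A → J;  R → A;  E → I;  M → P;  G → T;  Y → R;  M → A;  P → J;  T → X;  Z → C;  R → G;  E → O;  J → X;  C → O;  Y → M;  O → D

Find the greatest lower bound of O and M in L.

Common lower bounds of {O, M}: C, E, O, Z.
The greatest among these is O.

O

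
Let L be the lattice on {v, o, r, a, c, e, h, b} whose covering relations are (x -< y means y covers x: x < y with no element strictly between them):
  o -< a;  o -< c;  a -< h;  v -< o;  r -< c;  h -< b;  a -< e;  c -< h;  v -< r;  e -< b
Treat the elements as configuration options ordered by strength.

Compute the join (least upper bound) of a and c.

h

Common upper bounds of {a, c}: b, h.
The least among these is h.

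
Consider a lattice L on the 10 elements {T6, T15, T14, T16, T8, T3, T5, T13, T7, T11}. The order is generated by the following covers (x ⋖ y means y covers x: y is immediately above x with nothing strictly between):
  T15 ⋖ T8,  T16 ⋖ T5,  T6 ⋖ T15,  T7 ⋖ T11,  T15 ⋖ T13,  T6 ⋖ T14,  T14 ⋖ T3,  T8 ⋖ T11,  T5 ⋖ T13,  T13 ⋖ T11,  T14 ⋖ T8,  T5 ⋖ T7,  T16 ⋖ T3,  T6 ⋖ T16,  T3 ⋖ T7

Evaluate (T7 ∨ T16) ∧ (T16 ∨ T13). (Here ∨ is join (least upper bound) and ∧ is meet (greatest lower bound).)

T5

T7 ∨ T16 = T7
T16 ∨ T13 = T13
T7 ∧ T13 = T5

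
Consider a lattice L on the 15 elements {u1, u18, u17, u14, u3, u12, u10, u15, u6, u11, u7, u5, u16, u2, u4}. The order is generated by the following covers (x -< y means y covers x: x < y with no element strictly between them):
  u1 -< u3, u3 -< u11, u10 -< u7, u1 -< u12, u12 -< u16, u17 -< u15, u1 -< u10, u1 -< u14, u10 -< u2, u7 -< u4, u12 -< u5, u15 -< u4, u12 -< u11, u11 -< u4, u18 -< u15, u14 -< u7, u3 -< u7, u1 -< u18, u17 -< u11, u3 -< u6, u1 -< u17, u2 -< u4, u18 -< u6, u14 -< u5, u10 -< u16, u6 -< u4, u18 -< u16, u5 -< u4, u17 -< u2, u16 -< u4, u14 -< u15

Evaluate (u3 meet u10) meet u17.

u1

u3 ∧ u10 = u1
u1 ∧ u17 = u1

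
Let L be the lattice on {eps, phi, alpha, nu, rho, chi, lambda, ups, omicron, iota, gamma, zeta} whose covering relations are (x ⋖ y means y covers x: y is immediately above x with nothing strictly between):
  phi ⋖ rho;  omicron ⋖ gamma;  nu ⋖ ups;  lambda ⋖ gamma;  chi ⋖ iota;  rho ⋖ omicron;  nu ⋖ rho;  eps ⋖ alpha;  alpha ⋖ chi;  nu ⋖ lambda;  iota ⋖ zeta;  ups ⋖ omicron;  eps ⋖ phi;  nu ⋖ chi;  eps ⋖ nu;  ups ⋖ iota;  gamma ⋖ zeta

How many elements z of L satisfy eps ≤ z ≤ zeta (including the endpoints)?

12

The interval [eps, zeta] = {alpha, chi, eps, gamma, iota, lambda, nu, omicron, phi, rho, ups, zeta}, which has 12 elements.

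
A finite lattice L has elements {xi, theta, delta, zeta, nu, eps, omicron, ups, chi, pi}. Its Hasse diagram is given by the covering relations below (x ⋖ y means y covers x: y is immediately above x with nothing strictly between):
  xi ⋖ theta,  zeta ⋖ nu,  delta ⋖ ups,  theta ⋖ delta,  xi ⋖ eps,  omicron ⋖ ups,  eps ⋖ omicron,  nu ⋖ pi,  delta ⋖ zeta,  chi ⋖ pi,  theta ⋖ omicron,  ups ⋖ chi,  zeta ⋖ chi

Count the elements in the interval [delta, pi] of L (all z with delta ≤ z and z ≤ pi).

The interval [delta, pi] = {chi, delta, nu, pi, ups, zeta}, which has 6 elements.

6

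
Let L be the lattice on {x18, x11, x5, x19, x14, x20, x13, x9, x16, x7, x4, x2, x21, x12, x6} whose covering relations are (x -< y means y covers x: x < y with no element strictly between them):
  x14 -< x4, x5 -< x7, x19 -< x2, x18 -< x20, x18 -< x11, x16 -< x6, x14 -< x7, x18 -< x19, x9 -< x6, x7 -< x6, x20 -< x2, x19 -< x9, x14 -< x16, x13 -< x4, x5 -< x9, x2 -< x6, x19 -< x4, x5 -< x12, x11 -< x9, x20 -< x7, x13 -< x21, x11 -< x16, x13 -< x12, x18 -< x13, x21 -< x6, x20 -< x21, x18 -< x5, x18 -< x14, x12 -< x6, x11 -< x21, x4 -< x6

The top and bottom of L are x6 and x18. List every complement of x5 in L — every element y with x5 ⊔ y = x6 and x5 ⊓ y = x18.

Need y with x5 ∨ y = x6 and x5 ∧ y = x18.
Checking each element gives: x16, x2, x21, x4.

x16, x2, x21, x4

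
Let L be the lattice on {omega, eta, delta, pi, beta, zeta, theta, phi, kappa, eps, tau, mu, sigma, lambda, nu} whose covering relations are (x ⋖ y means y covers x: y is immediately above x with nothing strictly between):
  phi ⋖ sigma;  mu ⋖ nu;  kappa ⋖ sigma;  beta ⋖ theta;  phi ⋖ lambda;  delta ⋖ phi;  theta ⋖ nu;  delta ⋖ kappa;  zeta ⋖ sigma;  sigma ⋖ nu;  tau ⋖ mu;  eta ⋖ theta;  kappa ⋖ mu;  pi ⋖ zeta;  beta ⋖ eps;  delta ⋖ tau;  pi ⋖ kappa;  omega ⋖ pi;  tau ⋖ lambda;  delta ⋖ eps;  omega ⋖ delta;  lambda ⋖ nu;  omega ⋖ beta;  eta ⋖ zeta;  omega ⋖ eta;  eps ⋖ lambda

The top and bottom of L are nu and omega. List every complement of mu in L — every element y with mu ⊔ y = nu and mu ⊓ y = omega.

Need y with mu ∨ y = nu and mu ∧ y = omega.
Checking each element gives: beta, eta, theta.

beta, eta, theta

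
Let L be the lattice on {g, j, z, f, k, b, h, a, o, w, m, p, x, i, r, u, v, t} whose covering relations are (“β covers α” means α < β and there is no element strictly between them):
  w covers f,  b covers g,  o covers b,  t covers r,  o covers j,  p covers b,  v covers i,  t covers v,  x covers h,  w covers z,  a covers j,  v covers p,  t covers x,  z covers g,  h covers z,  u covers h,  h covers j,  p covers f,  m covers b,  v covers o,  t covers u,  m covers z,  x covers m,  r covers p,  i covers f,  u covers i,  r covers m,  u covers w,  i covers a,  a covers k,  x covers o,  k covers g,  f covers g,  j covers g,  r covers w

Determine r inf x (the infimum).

m

Common lower bounds of {r, x}: b, g, m, z.
The greatest among these is m.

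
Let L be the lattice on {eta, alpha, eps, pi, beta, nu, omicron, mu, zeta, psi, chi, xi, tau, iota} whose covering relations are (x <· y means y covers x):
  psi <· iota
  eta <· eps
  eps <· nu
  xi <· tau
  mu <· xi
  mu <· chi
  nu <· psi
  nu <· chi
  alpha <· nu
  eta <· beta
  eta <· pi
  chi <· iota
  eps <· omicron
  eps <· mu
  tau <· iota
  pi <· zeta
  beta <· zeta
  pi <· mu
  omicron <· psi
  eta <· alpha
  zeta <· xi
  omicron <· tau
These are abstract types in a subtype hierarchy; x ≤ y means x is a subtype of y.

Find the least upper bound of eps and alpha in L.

nu

Common upper bounds of {eps, alpha}: chi, iota, nu, psi.
The least among these is nu.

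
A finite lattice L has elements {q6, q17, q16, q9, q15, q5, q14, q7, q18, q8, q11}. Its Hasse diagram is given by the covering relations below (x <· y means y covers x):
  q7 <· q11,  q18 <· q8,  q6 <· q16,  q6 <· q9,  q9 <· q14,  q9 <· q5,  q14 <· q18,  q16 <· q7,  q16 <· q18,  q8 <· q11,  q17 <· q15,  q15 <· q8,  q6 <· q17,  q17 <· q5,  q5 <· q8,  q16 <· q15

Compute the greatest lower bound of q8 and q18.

q18

Common lower bounds of {q8, q18}: q14, q16, q18, q6, q9.
The greatest among these is q18.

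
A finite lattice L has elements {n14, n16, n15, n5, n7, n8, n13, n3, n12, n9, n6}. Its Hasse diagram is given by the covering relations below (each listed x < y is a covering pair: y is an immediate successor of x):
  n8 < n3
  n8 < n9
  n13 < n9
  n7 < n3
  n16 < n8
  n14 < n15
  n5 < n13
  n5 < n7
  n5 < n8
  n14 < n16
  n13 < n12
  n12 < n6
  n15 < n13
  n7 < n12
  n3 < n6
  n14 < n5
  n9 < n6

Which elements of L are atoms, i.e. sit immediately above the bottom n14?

The atoms are exactly the elements that cover n14: n15, n16, n5.

n15, n16, n5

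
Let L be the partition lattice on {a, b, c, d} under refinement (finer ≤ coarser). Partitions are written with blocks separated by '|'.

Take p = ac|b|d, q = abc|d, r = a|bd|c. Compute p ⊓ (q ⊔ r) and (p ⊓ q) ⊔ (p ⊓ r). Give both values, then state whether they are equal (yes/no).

q ⊔ r = abcd, so p ⊓ (q ⊔ r) = ac|b|d ⊓ abcd = ac|b|d.
p ⊓ q = ac|b|d and p ⊓ r = a|b|c|d, so (p ⊓ q) ⊔ (p ⊓ r) = ac|b|d ⊔ a|b|c|d = ac|b|d.
Equal: yes.

ac|b|d; ac|b|d; yes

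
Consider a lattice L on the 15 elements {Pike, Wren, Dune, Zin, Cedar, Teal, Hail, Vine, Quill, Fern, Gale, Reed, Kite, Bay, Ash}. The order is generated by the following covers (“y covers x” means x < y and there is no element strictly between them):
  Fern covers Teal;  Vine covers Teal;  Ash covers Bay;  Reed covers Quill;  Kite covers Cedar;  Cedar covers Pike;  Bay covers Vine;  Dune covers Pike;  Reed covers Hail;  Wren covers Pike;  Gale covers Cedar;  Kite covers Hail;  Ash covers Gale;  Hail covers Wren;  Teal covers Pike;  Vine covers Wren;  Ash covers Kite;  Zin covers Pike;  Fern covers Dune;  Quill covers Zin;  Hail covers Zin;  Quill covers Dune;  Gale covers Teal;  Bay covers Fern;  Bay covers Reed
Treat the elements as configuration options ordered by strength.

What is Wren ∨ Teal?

Common upper bounds of {Wren, Teal}: Ash, Bay, Vine.
The least among these is Vine.

Vine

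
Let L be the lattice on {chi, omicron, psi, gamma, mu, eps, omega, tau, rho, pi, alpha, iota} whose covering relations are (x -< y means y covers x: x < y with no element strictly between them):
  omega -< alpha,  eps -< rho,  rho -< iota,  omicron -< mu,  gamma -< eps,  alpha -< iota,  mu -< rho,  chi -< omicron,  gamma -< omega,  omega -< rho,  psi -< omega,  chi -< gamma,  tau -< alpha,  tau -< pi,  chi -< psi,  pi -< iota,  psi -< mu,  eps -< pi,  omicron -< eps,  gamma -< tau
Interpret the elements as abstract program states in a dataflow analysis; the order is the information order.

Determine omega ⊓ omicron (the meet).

Common lower bounds of {omega, omicron}: chi.
The greatest among these is chi.

chi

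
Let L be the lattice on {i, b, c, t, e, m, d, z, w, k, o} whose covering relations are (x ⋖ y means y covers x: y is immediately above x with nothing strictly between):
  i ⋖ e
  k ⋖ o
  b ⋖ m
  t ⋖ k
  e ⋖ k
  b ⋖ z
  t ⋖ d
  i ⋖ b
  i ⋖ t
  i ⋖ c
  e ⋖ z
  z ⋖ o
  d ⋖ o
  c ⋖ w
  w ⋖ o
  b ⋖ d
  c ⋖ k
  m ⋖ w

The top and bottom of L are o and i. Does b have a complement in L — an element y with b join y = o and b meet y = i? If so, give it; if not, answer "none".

k

Need y with b ∨ y = o and b ∧ y = i.
Checking each element gives: k.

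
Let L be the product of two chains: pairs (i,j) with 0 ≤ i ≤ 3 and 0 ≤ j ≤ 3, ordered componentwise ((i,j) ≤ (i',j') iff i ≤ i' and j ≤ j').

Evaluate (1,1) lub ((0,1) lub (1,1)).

(1,1)

(0,1) ∨ (1,1) = (1,1)
(1,1) ∨ (1,1) = (1,1)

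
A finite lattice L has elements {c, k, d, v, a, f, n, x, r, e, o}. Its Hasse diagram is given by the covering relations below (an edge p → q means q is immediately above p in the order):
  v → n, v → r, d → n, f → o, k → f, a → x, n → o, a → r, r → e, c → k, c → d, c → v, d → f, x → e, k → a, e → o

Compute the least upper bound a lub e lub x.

Common upper bounds of {a, e, x}: e, o.
The least among these is e.

e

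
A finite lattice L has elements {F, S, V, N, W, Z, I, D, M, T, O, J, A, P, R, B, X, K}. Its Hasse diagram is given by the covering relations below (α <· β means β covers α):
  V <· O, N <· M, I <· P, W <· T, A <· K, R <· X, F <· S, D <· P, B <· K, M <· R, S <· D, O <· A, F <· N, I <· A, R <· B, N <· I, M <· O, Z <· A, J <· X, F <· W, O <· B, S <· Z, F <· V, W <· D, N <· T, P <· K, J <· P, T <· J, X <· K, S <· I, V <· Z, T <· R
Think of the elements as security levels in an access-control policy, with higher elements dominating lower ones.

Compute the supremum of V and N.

Common upper bounds of {V, N}: A, B, K, O.
The least among these is O.

O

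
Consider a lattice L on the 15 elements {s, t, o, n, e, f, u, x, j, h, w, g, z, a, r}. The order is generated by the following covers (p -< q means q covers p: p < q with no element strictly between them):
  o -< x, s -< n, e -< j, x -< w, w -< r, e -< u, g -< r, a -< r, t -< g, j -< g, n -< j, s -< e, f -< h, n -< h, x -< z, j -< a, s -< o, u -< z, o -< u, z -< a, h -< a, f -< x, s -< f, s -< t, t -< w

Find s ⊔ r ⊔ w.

Common upper bounds of {s, r, w}: r.
The least among these is r.

r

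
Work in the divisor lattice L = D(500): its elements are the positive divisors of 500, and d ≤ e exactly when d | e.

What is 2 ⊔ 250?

In the divisibility order, the join is the least common multiple: lcm(2, 250) = 250.

250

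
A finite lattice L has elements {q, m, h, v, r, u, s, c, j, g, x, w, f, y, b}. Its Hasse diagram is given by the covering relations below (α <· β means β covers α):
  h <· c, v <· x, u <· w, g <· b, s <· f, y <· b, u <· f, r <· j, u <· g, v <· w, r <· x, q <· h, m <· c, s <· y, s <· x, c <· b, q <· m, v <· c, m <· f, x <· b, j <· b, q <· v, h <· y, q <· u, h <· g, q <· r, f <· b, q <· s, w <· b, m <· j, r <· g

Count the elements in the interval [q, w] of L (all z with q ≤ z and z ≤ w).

The interval [q, w] = {q, u, v, w}, which has 4 elements.

4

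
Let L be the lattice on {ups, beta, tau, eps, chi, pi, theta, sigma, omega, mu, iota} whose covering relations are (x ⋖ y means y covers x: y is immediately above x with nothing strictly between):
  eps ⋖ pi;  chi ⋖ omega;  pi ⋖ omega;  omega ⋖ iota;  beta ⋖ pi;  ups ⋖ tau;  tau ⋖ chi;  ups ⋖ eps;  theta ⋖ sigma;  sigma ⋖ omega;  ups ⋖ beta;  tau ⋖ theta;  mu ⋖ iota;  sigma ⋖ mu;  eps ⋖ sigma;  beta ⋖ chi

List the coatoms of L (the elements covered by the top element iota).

The coatoms are exactly the elements covered by iota: mu, omega.

mu, omega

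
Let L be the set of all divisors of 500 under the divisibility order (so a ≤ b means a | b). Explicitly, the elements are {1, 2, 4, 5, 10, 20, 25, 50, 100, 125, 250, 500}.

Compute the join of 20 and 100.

In the divisibility order, the join is the least common multiple: lcm(20, 100) = 100.

100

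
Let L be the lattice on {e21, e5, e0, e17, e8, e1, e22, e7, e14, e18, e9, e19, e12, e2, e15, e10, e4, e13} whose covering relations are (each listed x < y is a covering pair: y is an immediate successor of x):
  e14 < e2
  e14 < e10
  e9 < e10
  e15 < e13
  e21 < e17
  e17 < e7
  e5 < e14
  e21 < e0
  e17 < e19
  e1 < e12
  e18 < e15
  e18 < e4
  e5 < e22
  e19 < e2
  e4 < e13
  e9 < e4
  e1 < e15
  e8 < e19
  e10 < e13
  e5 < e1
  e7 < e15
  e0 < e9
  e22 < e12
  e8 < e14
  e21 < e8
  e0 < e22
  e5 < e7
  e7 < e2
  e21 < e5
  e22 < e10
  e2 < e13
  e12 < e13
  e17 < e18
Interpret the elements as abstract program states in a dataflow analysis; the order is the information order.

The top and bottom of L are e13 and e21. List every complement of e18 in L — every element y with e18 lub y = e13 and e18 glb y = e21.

e10, e12, e14, e22, e8

Need y with e18 ∨ y = e13 and e18 ∧ y = e21.
Checking each element gives: e10, e12, e14, e22, e8.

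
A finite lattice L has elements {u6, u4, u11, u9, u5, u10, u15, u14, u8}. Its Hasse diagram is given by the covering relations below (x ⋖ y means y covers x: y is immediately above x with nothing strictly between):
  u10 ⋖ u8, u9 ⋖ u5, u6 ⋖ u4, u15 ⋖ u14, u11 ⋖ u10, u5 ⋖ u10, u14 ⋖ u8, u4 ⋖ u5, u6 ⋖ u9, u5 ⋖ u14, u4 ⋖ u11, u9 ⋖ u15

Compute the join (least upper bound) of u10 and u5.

u10

Common upper bounds of {u10, u5}: u10, u8.
The least among these is u10.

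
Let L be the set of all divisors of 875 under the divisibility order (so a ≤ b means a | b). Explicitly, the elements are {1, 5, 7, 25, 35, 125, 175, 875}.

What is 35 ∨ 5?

Common upper bounds of {35, 5}: 175, 35, 875.
The least among these is 35.

35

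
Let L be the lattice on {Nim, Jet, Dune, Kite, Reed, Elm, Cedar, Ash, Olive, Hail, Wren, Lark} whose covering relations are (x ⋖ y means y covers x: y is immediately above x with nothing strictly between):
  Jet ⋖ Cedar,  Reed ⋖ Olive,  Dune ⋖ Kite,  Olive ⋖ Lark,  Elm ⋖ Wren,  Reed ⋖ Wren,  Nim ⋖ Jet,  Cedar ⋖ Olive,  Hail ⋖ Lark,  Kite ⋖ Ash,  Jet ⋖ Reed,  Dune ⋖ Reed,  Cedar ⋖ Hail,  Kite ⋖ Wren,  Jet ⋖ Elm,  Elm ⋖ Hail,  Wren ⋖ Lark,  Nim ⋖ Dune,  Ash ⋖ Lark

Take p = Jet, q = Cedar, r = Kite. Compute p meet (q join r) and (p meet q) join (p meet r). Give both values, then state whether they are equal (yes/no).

q join r = Lark, so p meet (q join r) = Jet meet Lark = Jet.
p meet q = Jet and p meet r = Nim, so (p meet q) join (p meet r) = Jet join Nim = Jet.
Equal: yes.

Jet; Jet; yes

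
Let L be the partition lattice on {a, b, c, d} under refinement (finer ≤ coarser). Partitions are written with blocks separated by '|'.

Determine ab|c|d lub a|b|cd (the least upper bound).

Common upper bounds of {ab|c|d, a|b|cd}: abcd, ab|cd.
The least among these is ab|cd.

ab|cd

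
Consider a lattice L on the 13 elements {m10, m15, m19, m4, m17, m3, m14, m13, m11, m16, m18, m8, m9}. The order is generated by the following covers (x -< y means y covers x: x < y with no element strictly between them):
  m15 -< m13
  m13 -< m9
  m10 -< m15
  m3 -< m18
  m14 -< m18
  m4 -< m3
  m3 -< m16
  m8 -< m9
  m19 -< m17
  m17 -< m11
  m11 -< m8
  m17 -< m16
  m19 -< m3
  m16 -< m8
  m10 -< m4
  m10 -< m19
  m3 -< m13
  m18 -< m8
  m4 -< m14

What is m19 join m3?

Common upper bounds of {m19, m3}: m13, m16, m18, m3, m8, m9.
The least among these is m3.

m3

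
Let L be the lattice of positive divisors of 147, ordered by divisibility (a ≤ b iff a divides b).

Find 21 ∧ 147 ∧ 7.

7

In the divisibility order, the meet is the greatest common divisor: gcd(21, 147, 7) = 7.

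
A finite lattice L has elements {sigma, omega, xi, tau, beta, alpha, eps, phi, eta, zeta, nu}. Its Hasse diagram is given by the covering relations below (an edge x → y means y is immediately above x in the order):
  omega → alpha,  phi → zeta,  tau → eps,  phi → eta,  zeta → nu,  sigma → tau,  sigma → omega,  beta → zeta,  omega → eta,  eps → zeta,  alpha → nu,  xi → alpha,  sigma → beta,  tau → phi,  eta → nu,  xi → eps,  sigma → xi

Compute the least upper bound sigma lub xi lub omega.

alpha

Common upper bounds of {sigma, xi, omega}: alpha, nu.
The least among these is alpha.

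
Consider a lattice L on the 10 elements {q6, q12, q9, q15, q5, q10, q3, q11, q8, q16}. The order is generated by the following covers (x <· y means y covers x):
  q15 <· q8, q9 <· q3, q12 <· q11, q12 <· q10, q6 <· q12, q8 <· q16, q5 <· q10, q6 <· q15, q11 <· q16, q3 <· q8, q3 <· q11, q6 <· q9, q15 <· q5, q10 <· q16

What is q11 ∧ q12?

q12

Common lower bounds of {q11, q12}: q12, q6.
The greatest among these is q12.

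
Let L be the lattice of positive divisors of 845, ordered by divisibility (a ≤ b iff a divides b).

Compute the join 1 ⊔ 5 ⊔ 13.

In the divisibility order, the join is the least common multiple: lcm(1, 5, 13) = 65.

65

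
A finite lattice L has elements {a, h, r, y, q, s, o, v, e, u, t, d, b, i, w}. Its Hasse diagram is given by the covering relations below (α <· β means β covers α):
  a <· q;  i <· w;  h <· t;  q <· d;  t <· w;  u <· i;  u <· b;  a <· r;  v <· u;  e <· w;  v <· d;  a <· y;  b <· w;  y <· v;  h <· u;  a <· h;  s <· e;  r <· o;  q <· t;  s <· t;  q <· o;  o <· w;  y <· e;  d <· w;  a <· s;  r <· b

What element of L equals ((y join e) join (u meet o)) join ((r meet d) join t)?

w

y ∨ e = e
u ∧ o = a
e ∨ a = e
r ∧ d = a
a ∨ t = t
e ∨ t = w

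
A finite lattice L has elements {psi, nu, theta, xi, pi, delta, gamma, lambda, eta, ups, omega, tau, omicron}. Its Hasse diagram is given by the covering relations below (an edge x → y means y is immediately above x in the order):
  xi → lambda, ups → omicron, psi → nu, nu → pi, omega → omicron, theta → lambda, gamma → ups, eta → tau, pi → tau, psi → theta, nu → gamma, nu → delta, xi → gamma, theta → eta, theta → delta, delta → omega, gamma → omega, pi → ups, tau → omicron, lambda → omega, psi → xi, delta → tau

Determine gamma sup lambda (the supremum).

Common upper bounds of {gamma, lambda}: omega, omicron.
The least among these is omega.

omega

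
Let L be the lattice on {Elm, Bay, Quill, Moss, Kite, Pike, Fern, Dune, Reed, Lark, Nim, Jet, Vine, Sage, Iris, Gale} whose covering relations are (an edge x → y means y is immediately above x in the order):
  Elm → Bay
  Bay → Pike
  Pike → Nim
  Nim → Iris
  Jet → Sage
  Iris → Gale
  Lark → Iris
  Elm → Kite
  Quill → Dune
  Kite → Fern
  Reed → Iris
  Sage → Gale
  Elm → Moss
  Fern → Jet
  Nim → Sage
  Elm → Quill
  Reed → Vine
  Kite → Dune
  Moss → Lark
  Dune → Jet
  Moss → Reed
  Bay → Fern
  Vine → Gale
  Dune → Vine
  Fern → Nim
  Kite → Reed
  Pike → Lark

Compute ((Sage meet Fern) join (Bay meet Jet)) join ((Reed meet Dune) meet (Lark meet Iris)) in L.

Fern

Sage ∧ Fern = Fern
Bay ∧ Jet = Bay
Fern ∨ Bay = Fern
Reed ∧ Dune = Kite
Lark ∧ Iris = Lark
Kite ∧ Lark = Elm
Fern ∨ Elm = Fern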